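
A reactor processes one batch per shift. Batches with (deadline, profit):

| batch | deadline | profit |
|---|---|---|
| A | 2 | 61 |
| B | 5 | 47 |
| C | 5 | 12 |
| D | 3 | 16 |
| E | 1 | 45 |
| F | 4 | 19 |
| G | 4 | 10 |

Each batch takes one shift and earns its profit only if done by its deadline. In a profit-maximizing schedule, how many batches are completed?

By profit: A(d2,61), B(d5,47), E(d1,45), F(d4,19), D(d3,16), C(d5,12), G(d4,10)
A→slot 2; B→slot 5; E→slot 1; F→slot 4; D→slot 3; C skipped; G skipped.
5 of 7 scheduled.

5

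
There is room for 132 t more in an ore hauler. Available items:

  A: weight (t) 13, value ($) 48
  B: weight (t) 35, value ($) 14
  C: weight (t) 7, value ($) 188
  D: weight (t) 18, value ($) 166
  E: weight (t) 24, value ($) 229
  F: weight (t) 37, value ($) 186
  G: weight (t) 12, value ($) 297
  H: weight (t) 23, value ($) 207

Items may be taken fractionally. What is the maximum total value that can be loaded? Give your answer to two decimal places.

Order: C (188/7=26.86) > G (297/12=24.75) > E (229/24=9.54) > D (166/18=9.22) > H (207/23=9.00) > F (186/37=5.03) > A (48/13=3.69) > B (14/35=0.40)
Fill: take C (7 @ 188) → take G (12 @ 297) → take E (24 @ 229) → take D (18 @ 166) → take H (23 @ 207) → take F (37 @ 186) → take 11/13 of A → 40.62; 132/132 used.
Total value = 1313.62

1313.62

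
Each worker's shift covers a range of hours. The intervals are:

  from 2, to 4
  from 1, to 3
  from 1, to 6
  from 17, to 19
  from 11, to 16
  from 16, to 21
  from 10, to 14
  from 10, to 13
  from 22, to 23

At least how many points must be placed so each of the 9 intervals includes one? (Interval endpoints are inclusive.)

Sort by right endpoint; whenever an interval is uncovered, place a point at its right end.
Sorted: [1,3] [2,4] [1,6] [10,13] [10,14] [11,16] [17,19] [16,21] [22,23]
{[1,3],[2,4],[1,6]} hit by 3; {[10,13],[10,14],[11,16]} hit by 13; {[17,19],[16,21]} hit by 19; {[22,23]} hit by 23.
Points: 3, 13, 19, 23 (4 total).

4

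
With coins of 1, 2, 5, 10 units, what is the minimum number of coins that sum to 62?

62 = 6×10 + 1×2
Total coins = 6 + 1 = 7

7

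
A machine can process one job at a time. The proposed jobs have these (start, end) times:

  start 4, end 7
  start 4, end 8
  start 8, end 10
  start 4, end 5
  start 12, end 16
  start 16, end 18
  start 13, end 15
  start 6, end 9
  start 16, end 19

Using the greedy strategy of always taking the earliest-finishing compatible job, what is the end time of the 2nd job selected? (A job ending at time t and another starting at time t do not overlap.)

By end time: (4,5), (4,7), (4,8), (6,9), (8,10), (13,15), (12,16), (16,18), (16,19).
Pick (4,5); next start ≥ 5 → (6,9); next start ≥ 9 → (13,15); next start ≥ 15 → (16,18).
Selected: (4,5) (6,9) (13,15) (16,18)

9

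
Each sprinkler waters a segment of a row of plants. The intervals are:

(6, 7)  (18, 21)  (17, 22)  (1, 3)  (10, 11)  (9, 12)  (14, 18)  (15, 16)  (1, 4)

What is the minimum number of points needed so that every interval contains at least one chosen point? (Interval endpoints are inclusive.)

5

Sorted: [1,3] [1,4] [6,7] [10,11] [9,12] [15,16] [14,18] [18,21] [17,22]
{[1,3],[1,4]} hit by 3; {[6,7]} hit by 7; {[10,11],[9,12]} hit by 11; {[15,16],[14,18]} hit by 16; {[18,21],[17,22]} hit by 21.
Points: 3, 7, 11, 16, 21 (5 total).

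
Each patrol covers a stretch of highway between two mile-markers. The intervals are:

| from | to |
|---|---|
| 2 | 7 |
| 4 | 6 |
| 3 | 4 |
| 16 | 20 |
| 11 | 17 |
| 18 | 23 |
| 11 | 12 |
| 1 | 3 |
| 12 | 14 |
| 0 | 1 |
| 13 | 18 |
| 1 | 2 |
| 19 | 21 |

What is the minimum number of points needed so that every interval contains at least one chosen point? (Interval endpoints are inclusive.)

5

Sorted: [0,1] [1,2] [1,3] [3,4] [4,6] [2,7] [11,12] [12,14] [11,17] [13,18] [16,20] [19,21] [18,23]
{[0,1],[1,2],[1,3]} hit by 1; {[3,4],[4,6],[2,7]} hit by 4; {[11,12],[12,14],[11,17]} hit by 12; {[13,18],[16,20]} hit by 18; {[19,21],[18,23]} hit by 21.
Points: 1, 4, 12, 18, 21 (5 total).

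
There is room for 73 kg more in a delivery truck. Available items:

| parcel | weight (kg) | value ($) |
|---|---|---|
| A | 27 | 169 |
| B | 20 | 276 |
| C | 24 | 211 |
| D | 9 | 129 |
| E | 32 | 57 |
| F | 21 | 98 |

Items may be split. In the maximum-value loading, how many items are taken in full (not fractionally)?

3

Sort by value per unit weight and fill in that order.
Ratios (sorted): D 14.33, B 13.80, C 8.79, A 6.26, F 4.67, E 1.78
take D (9 @ 129); take B (20 @ 276); take C (24 @ 211); take 20/27 of A → 125.19. Capacity used 73/73.
3 item(s) taken whole; one partial (take 20/27 of A).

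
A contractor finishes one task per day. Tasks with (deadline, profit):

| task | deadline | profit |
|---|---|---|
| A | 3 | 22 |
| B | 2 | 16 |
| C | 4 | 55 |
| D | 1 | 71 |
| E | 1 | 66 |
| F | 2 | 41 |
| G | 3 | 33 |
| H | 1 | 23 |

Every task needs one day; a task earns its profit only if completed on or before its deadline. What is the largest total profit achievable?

200

By profit: D(d1,71), E(d1,66), C(d4,55), F(d2,41), G(d3,33), H(d1,23), A(d3,22), B(d2,16)
D→slot 1; E skipped; C→slot 4; F→slot 2; G→slot 3; H skipped; A skipped; B skipped.
Profit = 71 + 41 + 33 + 55 = 200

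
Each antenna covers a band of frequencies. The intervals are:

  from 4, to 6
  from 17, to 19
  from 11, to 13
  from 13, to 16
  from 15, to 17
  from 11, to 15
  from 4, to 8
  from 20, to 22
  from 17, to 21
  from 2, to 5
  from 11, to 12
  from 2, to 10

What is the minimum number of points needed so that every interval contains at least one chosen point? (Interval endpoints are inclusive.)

Sorted: [2,5] [4,6] [4,8] [2,10] [11,12] [11,13] [11,15] [13,16] [15,17] [17,19] [17,21] [20,22]
{[2,5],[4,6],[4,8],[2,10]} hit by 5; {[11,12],[11,13],[11,15]} hit by 12; {[13,16],[15,17]} hit by 16; {[17,19],[17,21]} hit by 19; {[20,22]} hit by 22.
Points: 5, 12, 16, 19, 22 (5 total).

5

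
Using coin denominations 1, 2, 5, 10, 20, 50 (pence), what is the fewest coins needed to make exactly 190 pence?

Greedy: take as many of the largest coin as possible, then repeat with the remainder.
190 = 3×50 + 2×20
Total coins = 3 + 2 = 5

5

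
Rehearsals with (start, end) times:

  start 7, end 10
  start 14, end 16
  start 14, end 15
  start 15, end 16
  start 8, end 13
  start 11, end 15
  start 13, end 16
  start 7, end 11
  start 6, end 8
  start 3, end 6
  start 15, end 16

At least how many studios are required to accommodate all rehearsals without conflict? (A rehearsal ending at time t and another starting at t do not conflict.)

Events (time:±→running): 3:+→1 6:-→0 6:+→1 7:+→2 7:+→3 8:-→2 8:+→3 10:-→2 11:-→1 11:+→2 13:-→1 13:+→2 14:+→3 14:+→4 … peak 4.

4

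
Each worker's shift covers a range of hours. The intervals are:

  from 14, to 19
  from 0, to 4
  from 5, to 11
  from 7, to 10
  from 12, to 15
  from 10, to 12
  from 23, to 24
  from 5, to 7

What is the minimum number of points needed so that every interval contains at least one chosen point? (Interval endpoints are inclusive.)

5

Sort by right endpoint; whenever an interval is uncovered, place a point at its right end.
By right end: [0,4]  [5,7]  [7,10]  [5,11]  [10,12]  [12,15]  [14,19]  [23,24]
[0,4] uncovered → point at 4; [5,7] uncovered → point at 7; [10,12] uncovered → point at 12; [14,19] uncovered → point at 19; [23,24] uncovered → point at 24.
Points: 4, 7, 12, 19, 24 (5 total).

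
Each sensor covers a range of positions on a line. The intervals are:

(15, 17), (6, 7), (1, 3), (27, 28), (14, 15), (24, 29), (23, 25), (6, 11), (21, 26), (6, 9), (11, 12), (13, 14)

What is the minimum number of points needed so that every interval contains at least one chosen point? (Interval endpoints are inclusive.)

7

Process intervals by earliest right end; each time one isn't hit yet, stab at its right endpoint.
Sorted: [1,3] [6,7] [6,9] [6,11] [11,12] [13,14] [14,15] [15,17] [23,25] [21,26] [27,28] [24,29]
{[1,3]} hit by 3; {[6,7],[6,9],[6,11]} hit by 7; {[11,12]} hit by 12; {[13,14],[14,15]} hit by 14; {[15,17]} hit by 17; {[23,25],[21,26]} hit by 25; {[27,28],[24,29]} hit by 28.
Points: 3, 7, 12, 14, 17, 25, 28 (7 total).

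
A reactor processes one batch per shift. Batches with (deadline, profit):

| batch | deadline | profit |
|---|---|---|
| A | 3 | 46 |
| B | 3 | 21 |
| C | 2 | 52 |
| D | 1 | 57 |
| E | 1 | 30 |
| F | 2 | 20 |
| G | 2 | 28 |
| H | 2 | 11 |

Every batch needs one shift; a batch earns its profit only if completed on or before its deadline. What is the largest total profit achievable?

155

Sort by profit descending; place each in the latest free slot ≤ its deadline.
Profit order: D=57 C=52 A=46 E=30 G=28 B=21 F=20 H=11
Assign: D→slot 1, C→slot 2, A→slot 3, E skipped, G skipped, B skipped, F skipped, H skipped.
Slots: [1:D] [2:C] [3:A]
Profit = 57 + 52 + 46 = 155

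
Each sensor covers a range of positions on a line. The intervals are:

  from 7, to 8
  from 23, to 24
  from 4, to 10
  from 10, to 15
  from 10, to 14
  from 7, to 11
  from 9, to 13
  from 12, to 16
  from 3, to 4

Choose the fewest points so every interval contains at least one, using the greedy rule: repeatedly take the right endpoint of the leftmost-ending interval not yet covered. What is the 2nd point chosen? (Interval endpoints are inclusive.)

8

By right end: [3,4]  [7,8]  [4,10]  [7,11]  [9,13]  [10,14]  [10,15]  [12,16]  [23,24]
[3,4] uncovered → point at 4; [7,8] uncovered → point at 8; [9,13] uncovered → point at 13; [23,24] uncovered → point at 24.
Points: 4, 8, 13, 24 (4 total).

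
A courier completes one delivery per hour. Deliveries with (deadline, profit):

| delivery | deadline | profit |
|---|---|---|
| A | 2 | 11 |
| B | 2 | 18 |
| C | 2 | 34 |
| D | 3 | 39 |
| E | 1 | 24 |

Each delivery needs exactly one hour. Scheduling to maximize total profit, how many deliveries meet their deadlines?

Take jobs in profit order; each goes to the latest open slot no later than its deadline.
By profit: D(d3,39), C(d2,34), E(d1,24), B(d2,18), A(d2,11)
D→slot 3; C→slot 2; E→slot 1; B skipped; A skipped.
3 of 5 scheduled.

3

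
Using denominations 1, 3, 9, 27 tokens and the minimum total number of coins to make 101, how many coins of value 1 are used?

101 = 3×27 + 2×9 + 2×1
Count of 1: 2

2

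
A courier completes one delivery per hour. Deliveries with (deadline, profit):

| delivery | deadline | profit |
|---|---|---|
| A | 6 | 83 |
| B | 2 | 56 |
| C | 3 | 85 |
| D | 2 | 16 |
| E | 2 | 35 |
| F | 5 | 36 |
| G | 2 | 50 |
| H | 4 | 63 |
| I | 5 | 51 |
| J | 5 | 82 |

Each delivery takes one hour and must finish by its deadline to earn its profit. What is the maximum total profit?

420

Sort by profit descending; place each in the latest free slot ≤ its deadline.
By profit: C(d3,85), A(d6,83), J(d5,82), H(d4,63), B(d2,56), I(d5,51), G(d2,50), F(d5,36), E(d2,35), D(d2,16)
C→slot 3; A→slot 6; J→slot 5; H→slot 4; B→slot 2; I→slot 1; G skipped; F skipped; E skipped; D skipped.
Profit = 51 + 56 + 85 + 63 + 82 + 83 = 420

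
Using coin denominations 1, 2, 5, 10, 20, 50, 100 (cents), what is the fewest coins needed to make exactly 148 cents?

Use the largest denomination that fits, subtract, and repeat.
148 − 1×100→48 − 2×20→8 − 1×5→3 − 1×2→1 − 1×1→0
Total coins = 1 + 2 + 1 + 1 + 1 = 6

6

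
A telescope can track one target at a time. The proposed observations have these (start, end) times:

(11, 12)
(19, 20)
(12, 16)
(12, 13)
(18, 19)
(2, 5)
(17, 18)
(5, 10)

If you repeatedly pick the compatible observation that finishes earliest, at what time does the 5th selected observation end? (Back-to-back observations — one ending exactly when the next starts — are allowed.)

18

Greedy by earliest finish: after sorting by end time, pick each interval compatible with the last pick.
By end time: (2,5), (5,10), (11,12), (12,13), (12,16), (17,18), (18,19), (19,20).
Pick (2,5); next start ≥ 5 → (5,10); next start ≥ 10 → (11,12); next start ≥ 12 → (12,13); next start ≥ 13 → (17,18); next start ≥ 18 → (18,19); next start ≥ 19 → (19,20).
Selected: (2,5) (5,10) (11,12) (12,13) (17,18) (18,19) (19,20)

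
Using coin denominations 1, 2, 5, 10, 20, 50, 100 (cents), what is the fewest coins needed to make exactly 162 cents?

Use the largest denomination that fits, subtract, and repeat.
162 − 1×100→62 − 1×50→12 − 1×10→2 − 1×2→0
Total coins = 1 + 1 + 1 + 1 = 4

4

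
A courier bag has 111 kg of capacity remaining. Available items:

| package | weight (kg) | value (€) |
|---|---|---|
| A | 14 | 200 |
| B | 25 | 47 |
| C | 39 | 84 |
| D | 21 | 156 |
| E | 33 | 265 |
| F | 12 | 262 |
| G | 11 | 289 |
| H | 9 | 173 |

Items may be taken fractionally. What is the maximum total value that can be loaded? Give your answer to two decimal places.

1368.69

Greedy by value/weight ratio, highest first.
Ratios (sorted): G 26.27, F 21.83, H 19.22, A 14.29, E 8.03, D 7.43, C 2.15, B 1.88
take G (11 @ 289); take F (12 @ 262); take H (9 @ 173); take A (14 @ 200); take E (33 @ 265); take D (21 @ 156); take 11/39 of C → 23.69. Capacity used 111/111.
Total value = 1368.69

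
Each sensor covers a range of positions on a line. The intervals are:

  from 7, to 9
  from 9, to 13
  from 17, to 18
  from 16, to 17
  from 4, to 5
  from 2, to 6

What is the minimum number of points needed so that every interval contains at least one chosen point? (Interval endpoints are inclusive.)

Process intervals by earliest right end; each time one isn't hit yet, stab at its right endpoint.
By right end: [4,5]  [2,6]  [7,9]  [9,13]  [16,17]  [17,18]
[4,5] uncovered → point at 5; [7,9] uncovered → point at 9; [16,17] uncovered → point at 17.
Points: 5, 9, 17 (3 total).

3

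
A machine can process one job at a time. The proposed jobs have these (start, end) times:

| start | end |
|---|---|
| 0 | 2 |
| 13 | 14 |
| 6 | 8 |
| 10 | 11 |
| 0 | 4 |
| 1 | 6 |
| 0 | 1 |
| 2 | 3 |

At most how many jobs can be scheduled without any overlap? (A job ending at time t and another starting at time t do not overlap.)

5

Order by finish time; keep every interval that doesn't clash with the previous kept one.
By end time: (0,1), (0,2), (2,3), (0,4), (1,6), (6,8), (10,11), (13,14).
Pick (0,1); next start ≥ 1 → (2,3); next start ≥ 3 → (6,8); next start ≥ 8 → (10,11); next start ≥ 11 → (13,14).
Selected 5 jobs.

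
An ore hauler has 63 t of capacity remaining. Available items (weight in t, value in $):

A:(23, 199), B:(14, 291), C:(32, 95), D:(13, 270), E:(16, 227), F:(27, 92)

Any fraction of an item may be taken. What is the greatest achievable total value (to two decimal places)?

961.04

Greedy by value/weight ratio, highest first.
Order: B (291/14=20.79) > D (270/13=20.77) > E (227/16=14.19) > A (199/23=8.65) > F (92/27=3.41) > C (95/32=2.97)
Fill: take B (14 @ 291) → take D (13 @ 270) → take E (16 @ 227) → take 20/23 of A → 173.04; 63/63 used.
Total value = 961.04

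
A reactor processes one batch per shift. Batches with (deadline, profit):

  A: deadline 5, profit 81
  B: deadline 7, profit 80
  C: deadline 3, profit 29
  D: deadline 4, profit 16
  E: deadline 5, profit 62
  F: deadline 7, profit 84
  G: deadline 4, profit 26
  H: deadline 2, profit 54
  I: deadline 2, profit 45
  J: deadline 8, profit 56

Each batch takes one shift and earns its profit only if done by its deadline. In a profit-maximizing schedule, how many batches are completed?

By profit: F(d7,84), A(d5,81), B(d7,80), E(d5,62), J(d8,56), H(d2,54), I(d2,45), C(d3,29), G(d4,26), D(d4,16)
F→slot 7; A→slot 5; B→slot 6; E→slot 4; J→slot 8; H→slot 2; I→slot 1; C→slot 3; G skipped; D skipped.
8 of 10 scheduled.

8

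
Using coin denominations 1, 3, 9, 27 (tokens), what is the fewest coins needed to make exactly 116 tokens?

116 = 4×27 + 2×3 + 2×1
Total coins = 4 + 2 + 2 = 8

8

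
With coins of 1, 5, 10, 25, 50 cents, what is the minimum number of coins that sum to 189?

189 − 3×50→39 − 1×25→14 − 1×10→4 − 4×1→0
Total coins = 3 + 1 + 1 + 4 = 9

9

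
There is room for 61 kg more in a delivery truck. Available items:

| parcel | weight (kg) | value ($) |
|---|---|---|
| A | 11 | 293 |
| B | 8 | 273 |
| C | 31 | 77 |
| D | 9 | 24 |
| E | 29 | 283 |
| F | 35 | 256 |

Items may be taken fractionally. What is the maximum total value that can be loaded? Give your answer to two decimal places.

944.09

Greedy by value/weight ratio, highest first.
Order: B (273/8=34.12) > A (293/11=26.64) > E (283/29=9.76) > F (256/35=7.31) > D (24/9=2.67) > C (77/31=2.48)
Fill: take B (8 @ 273) → take A (11 @ 293) → take E (29 @ 283) → take 13/35 of F → 95.09; 61/61 used.
Total value = 944.09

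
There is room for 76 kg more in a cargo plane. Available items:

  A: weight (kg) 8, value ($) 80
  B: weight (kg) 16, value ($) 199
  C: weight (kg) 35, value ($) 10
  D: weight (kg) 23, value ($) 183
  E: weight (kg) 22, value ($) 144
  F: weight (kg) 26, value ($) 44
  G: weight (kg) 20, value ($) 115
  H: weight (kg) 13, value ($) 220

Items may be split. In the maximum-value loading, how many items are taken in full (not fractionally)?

4

Greedy by value/weight ratio, highest first.
Ratios (sorted): H 16.92, B 12.44, A 10.00, D 7.96, E 6.55, G 5.75, F 1.69, C 0.29
take H (13 @ 220); take B (16 @ 199); take A (8 @ 80); take D (23 @ 183); take 16/22 of E → 104.73. Capacity used 76/76.
4 item(s) taken whole; one partial (take 16/22 of E).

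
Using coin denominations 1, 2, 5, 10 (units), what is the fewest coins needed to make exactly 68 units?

68 = 6×10 + 1×5 + 1×2 + 1×1
Total coins = 6 + 1 + 1 + 1 = 9

9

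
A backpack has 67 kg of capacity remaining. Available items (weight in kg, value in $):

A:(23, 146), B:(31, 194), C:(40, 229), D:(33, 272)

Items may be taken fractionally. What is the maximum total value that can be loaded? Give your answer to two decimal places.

486.84

Order: D (272/33=8.24) > A (146/23=6.35) > B (194/31=6.26) > C (229/40=5.72)
Fill: take D (33 @ 272) → take A (23 @ 146) → take 11/31 of B → 68.84; 67/67 used.
Total value = 486.84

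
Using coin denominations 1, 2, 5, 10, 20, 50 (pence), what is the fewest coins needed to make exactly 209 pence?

Use the largest denomination that fits, subtract, and repeat.
209 = 4×50 + 1×5 + 2×2
Total coins = 4 + 1 + 2 = 7

7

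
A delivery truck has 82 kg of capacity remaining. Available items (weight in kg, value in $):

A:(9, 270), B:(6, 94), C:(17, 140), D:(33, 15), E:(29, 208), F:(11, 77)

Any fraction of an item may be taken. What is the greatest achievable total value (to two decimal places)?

793.55

Greedy by value/weight ratio, highest first.
Order: A (270/9=30.00) > B (94/6=15.67) > C (140/17=8.24) > E (208/29=7.17) > F (77/11=7.00) > D (15/33=0.45)
Fill: take A (9 @ 270) → take B (6 @ 94) → take C (17 @ 140) → take E (29 @ 208) → take F (11 @ 77) → take 10/33 of D → 4.55; 82/82 used.
Total value = 793.55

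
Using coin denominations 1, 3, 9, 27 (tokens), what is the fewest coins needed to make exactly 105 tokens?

7

Use the largest denomination that fits, subtract, and repeat.
105 − 3×27→24 − 2×9→6 − 2×3→0
Total coins = 3 + 2 + 2 = 7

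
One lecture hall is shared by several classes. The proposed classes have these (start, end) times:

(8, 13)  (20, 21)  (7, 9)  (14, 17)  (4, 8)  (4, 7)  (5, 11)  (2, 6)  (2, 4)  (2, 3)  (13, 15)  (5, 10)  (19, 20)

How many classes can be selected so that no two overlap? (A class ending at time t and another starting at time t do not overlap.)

6

Greedy by earliest finish: after sorting by end time, pick each interval compatible with the last pick.
Sorted by end: (2,3)  (2,4)  (2,6)  (4,7)  (4,8)  (7,9)  (5,10)  (5,11)  (8,13)  (13,15)  (14,17)  (19,20)  (20,21)
take (2,3); take (4,7); skip (4,8); take (7,9); take (13,15); take (19,20); take (20,21).
Selected 6 classes.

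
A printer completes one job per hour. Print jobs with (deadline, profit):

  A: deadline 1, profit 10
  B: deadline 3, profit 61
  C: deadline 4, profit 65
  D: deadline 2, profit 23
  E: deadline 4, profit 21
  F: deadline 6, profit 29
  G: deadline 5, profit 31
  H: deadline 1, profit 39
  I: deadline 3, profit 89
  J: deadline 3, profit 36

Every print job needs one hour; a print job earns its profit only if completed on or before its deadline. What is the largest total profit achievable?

314

Sort by profit descending; place each in the latest free slot ≤ its deadline.
Profit order: I=89 C=65 B=61 H=39 J=36 G=31 F=29 D=23 E=21 A=10
Assign: I→slot 3, C→slot 4, B→slot 2, H→slot 1, J skipped, G→slot 5, F→slot 6, D skipped, E skipped, A skipped.
Slots: [1:H] [2:B] [3:I] [4:C] [5:G] [6:F]
Profit = 39 + 61 + 89 + 65 + 31 + 29 = 314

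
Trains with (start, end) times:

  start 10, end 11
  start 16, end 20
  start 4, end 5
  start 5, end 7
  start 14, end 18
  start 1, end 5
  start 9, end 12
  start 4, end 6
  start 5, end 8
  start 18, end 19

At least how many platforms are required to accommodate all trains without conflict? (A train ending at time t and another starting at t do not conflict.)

3

Count concurrent intervals with a sweep; the peak is the room count.
starts: [1, 4, 4, 5, 5, 9, 10, 14, 16, 18]
ends:   [5, 5, 6, 7, 8, 11, 12, 18, 19, 20]
s1→1 s4→2 s4→3  — peak 3.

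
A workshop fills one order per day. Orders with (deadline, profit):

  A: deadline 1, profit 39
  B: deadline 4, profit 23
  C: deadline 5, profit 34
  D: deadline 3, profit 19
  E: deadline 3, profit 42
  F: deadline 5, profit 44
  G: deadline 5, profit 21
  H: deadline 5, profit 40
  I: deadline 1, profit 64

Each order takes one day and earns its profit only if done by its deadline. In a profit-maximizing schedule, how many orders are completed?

Sort by profit descending; place each in the latest free slot ≤ its deadline.
Profit order: I=64 F=44 E=42 H=40 A=39 C=34 B=23 G=21 D=19
Assign: I→slot 1, F→slot 5, E→slot 3, H→slot 4, A skipped, C→slot 2, B skipped, G skipped, D skipped.
Slots: [1:I] [2:C] [3:E] [4:H] [5:F]
5 of 9 scheduled.

5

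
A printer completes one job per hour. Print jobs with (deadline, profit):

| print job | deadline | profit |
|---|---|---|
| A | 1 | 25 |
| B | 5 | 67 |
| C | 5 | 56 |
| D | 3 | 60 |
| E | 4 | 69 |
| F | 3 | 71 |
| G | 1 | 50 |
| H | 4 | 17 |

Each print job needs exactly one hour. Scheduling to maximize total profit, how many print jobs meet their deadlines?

5

By profit: F(d3,71), E(d4,69), B(d5,67), D(d3,60), C(d5,56), G(d1,50), A(d1,25), H(d4,17)
F→slot 3; E→slot 4; B→slot 5; D→slot 2; C→slot 1; G skipped; A skipped; H skipped.
5 of 8 scheduled.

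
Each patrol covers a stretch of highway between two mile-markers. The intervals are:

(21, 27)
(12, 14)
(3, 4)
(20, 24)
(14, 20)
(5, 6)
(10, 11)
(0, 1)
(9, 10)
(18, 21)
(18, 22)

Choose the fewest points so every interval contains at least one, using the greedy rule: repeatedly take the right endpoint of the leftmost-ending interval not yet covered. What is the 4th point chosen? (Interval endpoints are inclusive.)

Process intervals by earliest right end; each time one isn't hit yet, stab at its right endpoint.
Sorted: [0,1] [3,4] [5,6] [9,10] [10,11] [12,14] [14,20] [18,21] [18,22] [20,24] [21,27]
{[0,1]} hit by 1; {[3,4]} hit by 4; {[5,6]} hit by 6; {[9,10],[10,11]} hit by 10; {[12,14],[14,20]} hit by 14; {[18,21],[18,22],[20,24],[21,27]} hit by 21.
Points: 1, 4, 6, 10, 14, 21 (6 total).

10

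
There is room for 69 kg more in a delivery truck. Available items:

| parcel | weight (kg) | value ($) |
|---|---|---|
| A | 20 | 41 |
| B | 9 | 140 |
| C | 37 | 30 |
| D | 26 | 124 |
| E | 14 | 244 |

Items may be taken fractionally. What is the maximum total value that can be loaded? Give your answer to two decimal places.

Order: E (244/14=17.43) > B (140/9=15.56) > D (124/26=4.77) > A (41/20=2.05) > C (30/37=0.81)
Fill: take E (14 @ 244) → take B (9 @ 140) → take D (26 @ 124) → take A (20 @ 41); 69/69 used.
Total value = 549.00

549.00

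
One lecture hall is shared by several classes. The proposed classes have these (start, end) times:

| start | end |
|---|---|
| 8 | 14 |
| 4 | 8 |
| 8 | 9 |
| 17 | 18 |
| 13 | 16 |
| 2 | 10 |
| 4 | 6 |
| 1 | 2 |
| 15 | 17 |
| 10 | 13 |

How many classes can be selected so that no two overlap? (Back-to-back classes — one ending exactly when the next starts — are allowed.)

6

Sort by end time and greedily take each interval whose start is ≥ the last chosen end.
By end time: (1,2), (4,6), (4,8), (8,9), (2,10), (10,13), (8,14), (13,16), (15,17), (17,18).
Pick (1,2); next start ≥ 2 → (4,6); next start ≥ 6 → (8,9); next start ≥ 9 → (10,13); next start ≥ 13 → (13,16); next start ≥ 16 → (17,18).
Selected 6 classes.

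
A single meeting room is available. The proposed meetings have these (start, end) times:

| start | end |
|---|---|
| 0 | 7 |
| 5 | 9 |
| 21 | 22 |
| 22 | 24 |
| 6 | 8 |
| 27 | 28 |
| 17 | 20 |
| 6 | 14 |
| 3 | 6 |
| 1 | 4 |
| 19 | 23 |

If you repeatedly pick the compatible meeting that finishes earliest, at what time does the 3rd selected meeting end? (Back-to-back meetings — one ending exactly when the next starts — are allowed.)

20

By end time: (1,4), (3,6), (0,7), (6,8), (5,9), (6,14), (17,20), (21,22), (19,23), (22,24), (27,28).
Pick (1,4); next start ≥ 4 → (6,8); next start ≥ 8 → (17,20); next start ≥ 20 → (21,22); next start ≥ 22 → (22,24); next start ≥ 24 → (27,28).
Selected: (1,4) (6,8) (17,20) (21,22) (22,24) (27,28)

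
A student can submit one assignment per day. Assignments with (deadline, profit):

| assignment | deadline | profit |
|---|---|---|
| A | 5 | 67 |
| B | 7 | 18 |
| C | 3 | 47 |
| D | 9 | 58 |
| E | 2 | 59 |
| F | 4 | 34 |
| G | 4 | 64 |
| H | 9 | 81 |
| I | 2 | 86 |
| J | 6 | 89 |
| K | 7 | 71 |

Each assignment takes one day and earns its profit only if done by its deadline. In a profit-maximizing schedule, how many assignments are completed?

9

Profit order: J=89 I=86 H=81 K=71 A=67 G=64 E=59 D=58 C=47 F=34 B=18
Assign: J→slot 6, I→slot 2, H→slot 9, K→slot 7, A→slot 5, G→slot 4, E→slot 1, D→slot 8, C→slot 3, F skipped, B skipped.
Slots: [1:E] [2:I] [3:C] [4:G] [5:A] [6:J] [7:K] [8:D] [9:H]
9 of 11 scheduled.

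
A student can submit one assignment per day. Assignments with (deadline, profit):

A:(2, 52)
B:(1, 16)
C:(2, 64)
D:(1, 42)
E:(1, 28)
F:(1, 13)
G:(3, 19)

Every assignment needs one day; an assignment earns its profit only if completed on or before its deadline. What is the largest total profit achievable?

135

Sort by profit descending; place each in the latest free slot ≤ its deadline.
Profit order: C=64 A=52 D=42 E=28 G=19 B=16 F=13
Assign: C→slot 2, A→slot 1, D skipped, E skipped, G→slot 3, B skipped, F skipped.
Slots: [1:A] [2:C] [3:G]
Profit = 52 + 64 + 19 = 135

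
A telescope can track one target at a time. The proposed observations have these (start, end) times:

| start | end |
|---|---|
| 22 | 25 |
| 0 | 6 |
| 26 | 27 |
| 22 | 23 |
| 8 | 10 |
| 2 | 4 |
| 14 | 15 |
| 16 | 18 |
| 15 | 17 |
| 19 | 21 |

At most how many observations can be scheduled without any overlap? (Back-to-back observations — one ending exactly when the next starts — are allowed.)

Sort by end time and greedily take each interval whose start is ≥ the last chosen end.
Sorted by end: (2,4)  (0,6)  (8,10)  (14,15)  (15,17)  (16,18)  (19,21)  (22,23)  (22,25)  (26,27)
take (2,4); take (8,10); take (14,15); take (15,17); skip (16,18); take (19,21); take (22,23); take (26,27).
Selected 7 observations.

7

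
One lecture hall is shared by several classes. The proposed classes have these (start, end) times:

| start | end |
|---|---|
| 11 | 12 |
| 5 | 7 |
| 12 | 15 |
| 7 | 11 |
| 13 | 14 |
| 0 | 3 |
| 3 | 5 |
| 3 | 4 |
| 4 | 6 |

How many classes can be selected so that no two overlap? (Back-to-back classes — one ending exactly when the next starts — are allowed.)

6

By end time: (0,3), (3,4), (3,5), (4,6), (5,7), (7,11), (11,12), (13,14), (12,15).
Pick (0,3); next start ≥ 3 → (3,4); next start ≥ 4 → (4,6); next start ≥ 6 → (7,11); next start ≥ 11 → (11,12); next start ≥ 12 → (13,14).
Selected 6 classes.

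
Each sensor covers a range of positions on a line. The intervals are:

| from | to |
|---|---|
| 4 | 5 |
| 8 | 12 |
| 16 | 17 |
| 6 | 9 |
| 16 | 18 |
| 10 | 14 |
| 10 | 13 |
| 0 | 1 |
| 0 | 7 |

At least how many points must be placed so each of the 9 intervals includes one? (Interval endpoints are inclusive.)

5

Sorted: [0,1] [4,5] [0,7] [6,9] [8,12] [10,13] [10,14] [16,17] [16,18]
{[0,1]} hit by 1; {[4,5],[0,7]} hit by 5; {[6,9],[8,12]} hit by 9; {[10,13],[10,14]} hit by 13; {[16,17],[16,18]} hit by 17.
Points: 1, 5, 9, 13, 17 (5 total).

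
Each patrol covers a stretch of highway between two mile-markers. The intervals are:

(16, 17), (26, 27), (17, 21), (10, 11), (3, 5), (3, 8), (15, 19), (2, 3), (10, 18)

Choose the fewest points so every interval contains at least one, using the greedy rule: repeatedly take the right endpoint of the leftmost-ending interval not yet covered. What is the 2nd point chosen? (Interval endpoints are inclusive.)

Process intervals by earliest right end; each time one isn't hit yet, stab at its right endpoint.
Sorted: [2,3] [3,5] [3,8] [10,11] [16,17] [10,18] [15,19] [17,21] [26,27]
{[2,3],[3,5],[3,8]} hit by 3; {[10,11]} hit by 11; {[16,17],[10,18],[15,19],[17,21]} hit by 17; {[26,27]} hit by 27.
Points: 3, 11, 17, 27 (4 total).

11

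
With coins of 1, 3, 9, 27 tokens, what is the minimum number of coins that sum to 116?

8

Use the largest denomination that fits, subtract, and repeat.
116 − 4×27→8 − 2×3→2 − 2×1→0
Total coins = 4 + 2 + 2 = 8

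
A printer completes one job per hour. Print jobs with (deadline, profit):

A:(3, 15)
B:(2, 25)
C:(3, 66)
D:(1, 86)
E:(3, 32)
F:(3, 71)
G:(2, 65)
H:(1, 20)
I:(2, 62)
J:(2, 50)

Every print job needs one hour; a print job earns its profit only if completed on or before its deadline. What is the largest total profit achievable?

Sort by profit descending; place each in the latest free slot ≤ its deadline.
Profit order: D=86 F=71 C=66 G=65 I=62 J=50 E=32 B=25 H=20 A=15
Assign: D→slot 1, F→slot 3, C→slot 2, G skipped, I skipped, J skipped, E skipped, B skipped, H skipped, A skipped.
Slots: [1:D] [2:C] [3:F]
Profit = 86 + 66 + 71 = 223

223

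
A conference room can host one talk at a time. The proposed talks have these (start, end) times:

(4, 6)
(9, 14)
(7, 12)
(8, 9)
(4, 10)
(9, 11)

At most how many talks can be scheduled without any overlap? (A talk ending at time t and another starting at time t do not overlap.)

3

Sorted by end: (4,6)  (8,9)  (4,10)  (9,11)  (7,12)  (9,14)
take (4,6); take (8,9); take (9,11); skip (9,14).
Selected 3 talks.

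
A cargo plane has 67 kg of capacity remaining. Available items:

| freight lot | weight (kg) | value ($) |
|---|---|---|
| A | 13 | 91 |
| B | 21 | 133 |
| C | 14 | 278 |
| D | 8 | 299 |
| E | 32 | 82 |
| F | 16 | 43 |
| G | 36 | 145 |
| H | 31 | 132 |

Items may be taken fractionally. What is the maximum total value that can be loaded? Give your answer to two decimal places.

Sort by value per unit weight and fill in that order.
Ratios (sorted): D 37.38, C 19.86, A 7.00, B 6.33, H 4.26, G 4.03, F 2.69, E 2.56
take D (8 @ 299); take C (14 @ 278); take A (13 @ 91); take B (21 @ 133); take 11/31 of H → 46.84. Capacity used 67/67.
Total value = 847.84

847.84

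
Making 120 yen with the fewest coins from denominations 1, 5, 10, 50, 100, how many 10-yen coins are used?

2

Greedy: take as many of the largest coin as possible, then repeat with the remainder.
120 − 1×100→20 − 2×10→0
Count of 10: 2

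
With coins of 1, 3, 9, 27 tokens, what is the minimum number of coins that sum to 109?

5

Greedy: take as many of the largest coin as possible, then repeat with the remainder.
109 = 4×27 + 1×1
Total coins = 4 + 1 = 5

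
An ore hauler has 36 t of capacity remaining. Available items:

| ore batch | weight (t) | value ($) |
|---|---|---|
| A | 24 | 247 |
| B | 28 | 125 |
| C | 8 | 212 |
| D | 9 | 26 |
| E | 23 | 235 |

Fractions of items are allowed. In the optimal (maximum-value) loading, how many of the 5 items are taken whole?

2

Greedy by value/weight ratio, highest first.
Order: C (212/8=26.50) > A (247/24=10.29) > E (235/23=10.22) > B (125/28=4.46) > D (26/9=2.89)
Fill: take C (8 @ 212) → take A (24 @ 247) → take 4/23 of E → 40.87; 36/36 used.
2 item(s) taken whole; one partial (take 4/23 of E).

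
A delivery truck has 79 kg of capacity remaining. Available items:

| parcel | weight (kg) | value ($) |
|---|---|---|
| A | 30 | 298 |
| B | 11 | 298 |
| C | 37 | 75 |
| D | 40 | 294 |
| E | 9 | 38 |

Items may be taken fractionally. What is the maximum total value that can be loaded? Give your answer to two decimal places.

875.30

Greedy by value/weight ratio, highest first.
Order: B (298/11=27.09) > A (298/30=9.93) > D (294/40=7.35) > E (38/9=4.22) > C (75/37=2.03)
Fill: take B (11 @ 298) → take A (30 @ 298) → take 38/40 of D → 279.30; 79/79 used.
Total value = 875.30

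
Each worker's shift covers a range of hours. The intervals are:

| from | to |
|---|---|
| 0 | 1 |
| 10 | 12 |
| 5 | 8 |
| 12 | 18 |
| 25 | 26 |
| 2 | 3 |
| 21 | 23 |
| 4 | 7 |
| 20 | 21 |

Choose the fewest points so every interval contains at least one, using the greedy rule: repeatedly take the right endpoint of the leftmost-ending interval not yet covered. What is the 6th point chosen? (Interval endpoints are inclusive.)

By right end: [0,1]  [2,3]  [4,7]  [5,8]  [10,12]  [12,18]  [20,21]  [21,23]  [25,26]
[0,1] uncovered → point at 1; [2,3] uncovered → point at 3; [4,7] uncovered → point at 7; [10,12] uncovered → point at 12; [20,21] uncovered → point at 21; [25,26] uncovered → point at 26.
Points: 1, 3, 7, 12, 21, 26 (6 total).

26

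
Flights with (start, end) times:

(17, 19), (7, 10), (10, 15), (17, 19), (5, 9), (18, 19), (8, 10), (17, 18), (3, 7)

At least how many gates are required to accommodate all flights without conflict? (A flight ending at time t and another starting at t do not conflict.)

3

The answer is the maximum number of intervals overlapping at any instant.
starts: [3, 5, 7, 8, 10, 17, 17, 17, 18]
ends:   [7, 9, 10, 10, 15, 18, 19, 19, 19]
s3→1 s5→2 e7→1 s7→2 s8→3  — peak 3.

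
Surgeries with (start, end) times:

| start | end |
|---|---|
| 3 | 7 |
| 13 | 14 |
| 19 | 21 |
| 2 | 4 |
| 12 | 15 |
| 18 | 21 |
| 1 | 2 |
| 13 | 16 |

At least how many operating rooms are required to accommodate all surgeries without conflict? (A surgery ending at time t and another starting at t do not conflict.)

starts: [1, 2, 3, 12, 13, 13, 18, 19]
ends:   [2, 4, 7, 14, 15, 16, 21, 21]
s1→1 e2→0 s2→1 s3→2 e4→1 e7→0 s12→1 s13→2 s13→3  — peak 3.

3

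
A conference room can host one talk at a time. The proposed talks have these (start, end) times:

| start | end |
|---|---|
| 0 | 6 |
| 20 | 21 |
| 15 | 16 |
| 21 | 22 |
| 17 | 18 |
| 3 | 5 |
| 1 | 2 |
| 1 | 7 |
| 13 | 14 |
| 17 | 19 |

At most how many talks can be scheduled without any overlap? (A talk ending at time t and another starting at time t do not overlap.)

Greedy by earliest finish: after sorting by end time, pick each interval compatible with the last pick.
Sorted by end: (1,2)  (3,5)  (0,6)  (1,7)  (13,14)  (15,16)  (17,18)  (17,19)  (20,21)  (21,22)
take (1,2); take (3,5); take (13,14); take (15,16); take (17,18); take (20,21); take (21,22).
Selected 7 talks.

7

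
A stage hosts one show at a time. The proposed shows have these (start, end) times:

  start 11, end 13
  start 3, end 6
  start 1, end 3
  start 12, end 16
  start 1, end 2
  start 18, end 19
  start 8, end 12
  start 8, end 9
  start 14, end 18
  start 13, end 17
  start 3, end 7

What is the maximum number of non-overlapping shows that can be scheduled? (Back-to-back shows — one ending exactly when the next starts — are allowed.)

6

Sort by end time and greedily take each interval whose start is ≥ the last chosen end.
Sorted by end: (1,2)  (1,3)  (3,6)  (3,7)  (8,9)  (8,12)  (11,13)  (12,16)  (13,17)  (14,18)  (18,19)
take (1,2); take (3,6); skip (3,7); take (8,9); take (11,13); take (13,17); take (18,19).
Selected 6 shows.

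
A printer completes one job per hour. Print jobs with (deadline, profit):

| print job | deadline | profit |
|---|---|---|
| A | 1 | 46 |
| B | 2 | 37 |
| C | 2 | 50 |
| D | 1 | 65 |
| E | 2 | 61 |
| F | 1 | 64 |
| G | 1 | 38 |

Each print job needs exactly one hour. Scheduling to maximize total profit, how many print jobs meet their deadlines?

Sort by profit descending; place each in the latest free slot ≤ its deadline.
By profit: D(d1,65), F(d1,64), E(d2,61), C(d2,50), A(d1,46), G(d1,38), B(d2,37)
D→slot 1; F skipped; E→slot 2; C skipped; A skipped; G skipped; B skipped.
2 of 7 scheduled.

2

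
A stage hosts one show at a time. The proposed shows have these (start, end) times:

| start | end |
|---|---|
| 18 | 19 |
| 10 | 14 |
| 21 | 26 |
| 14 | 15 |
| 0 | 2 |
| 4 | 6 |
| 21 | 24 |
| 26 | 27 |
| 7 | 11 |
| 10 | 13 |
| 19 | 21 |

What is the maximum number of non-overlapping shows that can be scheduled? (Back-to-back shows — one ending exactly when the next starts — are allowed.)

Order by finish time; keep every interval that doesn't clash with the previous kept one.
Sorted by end: (0,2)  (4,6)  (7,11)  (10,13)  (10,14)  (14,15)  (18,19)  (19,21)  (21,24)  (21,26)  (26,27)
take (0,2); take (4,6); take (7,11); skip (10,13); skip (10,14); take (14,15); take (18,19); take (19,21); take (21,24); take (26,27).
Selected 8 shows.

8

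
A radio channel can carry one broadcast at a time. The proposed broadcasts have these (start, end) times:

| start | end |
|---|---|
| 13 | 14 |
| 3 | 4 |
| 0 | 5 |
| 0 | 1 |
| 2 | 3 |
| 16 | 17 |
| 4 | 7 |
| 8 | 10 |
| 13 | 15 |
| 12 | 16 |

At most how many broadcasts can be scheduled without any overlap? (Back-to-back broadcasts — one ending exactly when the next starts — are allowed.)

By end time: (0,1), (2,3), (3,4), (0,5), (4,7), (8,10), (13,14), (13,15), (12,16), (16,17).
Pick (0,1); next start ≥ 1 → (2,3); next start ≥ 3 → (3,4); next start ≥ 4 → (4,7); next start ≥ 7 → (8,10); next start ≥ 10 → (13,14); next start ≥ 14 → (16,17).
Selected 7 broadcasts.

7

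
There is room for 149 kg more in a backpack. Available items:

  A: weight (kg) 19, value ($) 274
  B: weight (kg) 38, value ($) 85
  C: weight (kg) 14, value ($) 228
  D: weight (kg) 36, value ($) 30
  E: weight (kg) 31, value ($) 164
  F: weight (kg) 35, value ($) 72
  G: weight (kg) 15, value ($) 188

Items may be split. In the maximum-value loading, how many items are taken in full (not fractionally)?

Sort by value per unit weight and fill in that order.
Order: C (228/14=16.29) > A (274/19=14.42) > G (188/15=12.53) > E (164/31=5.29) > B (85/38=2.24) > F (72/35=2.06) > D (30/36=0.83)
Fill: take C (14 @ 228) → take A (19 @ 274) → take G (15 @ 188) → take E (31 @ 164) → take B (38 @ 85) → take 32/35 of F → 65.83; 149/149 used.
5 item(s) taken whole; one partial (take 32/35 of F).

5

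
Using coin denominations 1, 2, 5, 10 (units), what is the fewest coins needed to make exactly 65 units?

7

Use the largest denomination that fits, subtract, and repeat.
65 − 6×10→5 − 1×5→0
Total coins = 6 + 1 = 7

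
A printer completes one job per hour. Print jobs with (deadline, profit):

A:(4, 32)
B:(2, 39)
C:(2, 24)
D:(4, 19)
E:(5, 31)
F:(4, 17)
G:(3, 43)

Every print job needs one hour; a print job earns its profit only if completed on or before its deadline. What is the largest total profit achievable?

169

Take jobs in profit order; each goes to the latest open slot no later than its deadline.
Profit order: G=43 B=39 A=32 E=31 C=24 D=19 F=17
Assign: G→slot 3, B→slot 2, A→slot 4, E→slot 5, C→slot 1, D skipped, F skipped.
Slots: [1:C] [2:B] [3:G] [4:A] [5:E]
Profit = 24 + 39 + 43 + 32 + 31 = 169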